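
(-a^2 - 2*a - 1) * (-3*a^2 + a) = 3*a^4 + 5*a^3 + a^2 - a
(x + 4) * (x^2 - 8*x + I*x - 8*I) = x^3 - 4*x^2 + I*x^2 - 32*x - 4*I*x - 32*I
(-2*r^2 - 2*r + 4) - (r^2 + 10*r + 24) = -3*r^2 - 12*r - 20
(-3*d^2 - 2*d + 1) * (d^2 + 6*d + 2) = -3*d^4 - 20*d^3 - 17*d^2 + 2*d + 2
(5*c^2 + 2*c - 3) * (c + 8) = 5*c^3 + 42*c^2 + 13*c - 24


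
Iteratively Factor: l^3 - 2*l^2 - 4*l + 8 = (l + 2)*(l^2 - 4*l + 4) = (l - 2)*(l + 2)*(l - 2)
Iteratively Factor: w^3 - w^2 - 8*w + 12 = (w - 2)*(w^2 + w - 6) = (w - 2)*(w + 3)*(w - 2)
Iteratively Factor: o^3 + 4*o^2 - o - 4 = (o - 1)*(o^2 + 5*o + 4) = (o - 1)*(o + 4)*(o + 1)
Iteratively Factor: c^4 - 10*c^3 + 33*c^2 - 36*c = (c - 3)*(c^3 - 7*c^2 + 12*c) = (c - 3)^2*(c^2 - 4*c) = (c - 4)*(c - 3)^2*(c)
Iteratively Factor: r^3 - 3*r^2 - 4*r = (r + 1)*(r^2 - 4*r) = r*(r + 1)*(r - 4)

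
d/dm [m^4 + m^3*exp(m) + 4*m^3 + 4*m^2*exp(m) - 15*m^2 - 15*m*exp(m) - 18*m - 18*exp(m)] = m^3*exp(m) + 4*m^3 + 7*m^2*exp(m) + 12*m^2 - 7*m*exp(m) - 30*m - 33*exp(m) - 18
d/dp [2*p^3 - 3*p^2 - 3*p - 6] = 6*p^2 - 6*p - 3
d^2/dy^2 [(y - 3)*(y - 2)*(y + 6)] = 6*y + 2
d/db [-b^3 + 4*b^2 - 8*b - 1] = -3*b^2 + 8*b - 8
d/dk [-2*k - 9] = -2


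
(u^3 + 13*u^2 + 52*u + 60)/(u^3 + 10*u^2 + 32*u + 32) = (u^2 + 11*u + 30)/(u^2 + 8*u + 16)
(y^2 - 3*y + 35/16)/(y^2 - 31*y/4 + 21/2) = (y - 5/4)/(y - 6)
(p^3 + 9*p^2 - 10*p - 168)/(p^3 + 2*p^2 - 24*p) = (p + 7)/p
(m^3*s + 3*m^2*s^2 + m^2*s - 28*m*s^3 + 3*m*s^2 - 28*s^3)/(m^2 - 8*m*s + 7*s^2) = s*(m^3 + 3*m^2*s + m^2 - 28*m*s^2 + 3*m*s - 28*s^2)/(m^2 - 8*m*s + 7*s^2)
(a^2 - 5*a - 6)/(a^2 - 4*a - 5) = (a - 6)/(a - 5)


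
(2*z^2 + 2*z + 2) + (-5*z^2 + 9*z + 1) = -3*z^2 + 11*z + 3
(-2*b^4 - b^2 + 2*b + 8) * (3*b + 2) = -6*b^5 - 4*b^4 - 3*b^3 + 4*b^2 + 28*b + 16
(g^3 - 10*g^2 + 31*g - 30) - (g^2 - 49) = g^3 - 11*g^2 + 31*g + 19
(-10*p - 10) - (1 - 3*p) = -7*p - 11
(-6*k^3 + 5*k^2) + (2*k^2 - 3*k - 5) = -6*k^3 + 7*k^2 - 3*k - 5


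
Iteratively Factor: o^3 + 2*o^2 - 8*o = (o - 2)*(o^2 + 4*o) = (o - 2)*(o + 4)*(o)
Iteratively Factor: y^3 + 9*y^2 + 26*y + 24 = (y + 3)*(y^2 + 6*y + 8) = (y + 2)*(y + 3)*(y + 4)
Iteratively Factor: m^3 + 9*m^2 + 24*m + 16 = (m + 1)*(m^2 + 8*m + 16) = (m + 1)*(m + 4)*(m + 4)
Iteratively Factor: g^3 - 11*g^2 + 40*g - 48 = (g - 4)*(g^2 - 7*g + 12) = (g - 4)*(g - 3)*(g - 4)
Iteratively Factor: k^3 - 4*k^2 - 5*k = (k - 5)*(k^2 + k) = k*(k - 5)*(k + 1)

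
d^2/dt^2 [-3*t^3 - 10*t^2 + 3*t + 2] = -18*t - 20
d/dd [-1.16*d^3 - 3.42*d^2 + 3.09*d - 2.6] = -3.48*d^2 - 6.84*d + 3.09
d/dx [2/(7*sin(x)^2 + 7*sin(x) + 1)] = -14*(2*sin(x) + 1)*cos(x)/(7*sin(x)^2 + 7*sin(x) + 1)^2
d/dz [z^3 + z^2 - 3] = z*(3*z + 2)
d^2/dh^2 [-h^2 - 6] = -2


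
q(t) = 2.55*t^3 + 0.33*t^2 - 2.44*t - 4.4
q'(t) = 7.65*t^2 + 0.66*t - 2.44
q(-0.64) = -3.37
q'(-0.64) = 0.27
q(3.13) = 69.39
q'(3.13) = 74.57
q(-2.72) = -46.64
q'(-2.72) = 52.36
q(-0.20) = -3.92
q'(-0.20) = -2.27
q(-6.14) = -567.24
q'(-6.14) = 281.91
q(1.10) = -3.29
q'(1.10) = 7.54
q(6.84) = 810.38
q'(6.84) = 359.98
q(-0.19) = -3.94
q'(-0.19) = -2.29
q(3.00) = 60.10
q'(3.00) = 68.39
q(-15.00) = -8499.80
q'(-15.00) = 1708.91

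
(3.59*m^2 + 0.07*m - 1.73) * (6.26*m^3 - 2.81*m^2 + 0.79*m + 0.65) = 22.4734*m^5 - 9.6497*m^4 - 8.1904*m^3 + 7.2501*m^2 - 1.3212*m - 1.1245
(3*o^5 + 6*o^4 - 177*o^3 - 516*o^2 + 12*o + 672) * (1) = 3*o^5 + 6*o^4 - 177*o^3 - 516*o^2 + 12*o + 672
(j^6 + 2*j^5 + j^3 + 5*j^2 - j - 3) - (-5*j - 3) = j^6 + 2*j^5 + j^3 + 5*j^2 + 4*j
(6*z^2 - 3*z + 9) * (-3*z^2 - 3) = -18*z^4 + 9*z^3 - 45*z^2 + 9*z - 27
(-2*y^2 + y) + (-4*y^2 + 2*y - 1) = -6*y^2 + 3*y - 1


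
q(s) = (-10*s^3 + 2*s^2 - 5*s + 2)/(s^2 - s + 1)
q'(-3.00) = -9.44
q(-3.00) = 23.46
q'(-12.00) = -9.97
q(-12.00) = 112.29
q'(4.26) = -10.11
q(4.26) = -50.79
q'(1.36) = -16.60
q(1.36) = -17.63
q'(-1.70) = -8.41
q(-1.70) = 11.70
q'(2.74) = -10.76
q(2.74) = -35.09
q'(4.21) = -10.11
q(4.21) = -50.28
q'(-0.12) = -2.66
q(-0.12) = 2.33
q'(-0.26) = -2.96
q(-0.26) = 2.72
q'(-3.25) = -9.53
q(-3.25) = 25.83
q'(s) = (1 - 2*s)*(-10*s^3 + 2*s^2 - 5*s + 2)/(s^2 - s + 1)^2 + (-30*s^2 + 4*s - 5)/(s^2 - s + 1)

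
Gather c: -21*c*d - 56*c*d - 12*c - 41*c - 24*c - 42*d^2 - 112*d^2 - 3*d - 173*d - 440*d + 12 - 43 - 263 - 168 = c*(-77*d - 77) - 154*d^2 - 616*d - 462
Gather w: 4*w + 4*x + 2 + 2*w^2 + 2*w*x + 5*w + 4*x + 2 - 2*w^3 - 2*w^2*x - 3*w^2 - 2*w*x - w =-2*w^3 + w^2*(-2*x - 1) + 8*w + 8*x + 4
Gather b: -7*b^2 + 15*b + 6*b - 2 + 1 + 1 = -7*b^2 + 21*b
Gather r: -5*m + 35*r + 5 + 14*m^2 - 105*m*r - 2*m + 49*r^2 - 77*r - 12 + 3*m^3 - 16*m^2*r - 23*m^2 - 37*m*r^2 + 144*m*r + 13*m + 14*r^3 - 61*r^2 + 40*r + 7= 3*m^3 - 9*m^2 + 6*m + 14*r^3 + r^2*(-37*m - 12) + r*(-16*m^2 + 39*m - 2)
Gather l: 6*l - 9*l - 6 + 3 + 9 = 6 - 3*l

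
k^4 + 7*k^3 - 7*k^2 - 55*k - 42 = (k - 3)*(k + 1)*(k + 2)*(k + 7)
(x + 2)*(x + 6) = x^2 + 8*x + 12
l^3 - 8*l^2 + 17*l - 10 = (l - 5)*(l - 2)*(l - 1)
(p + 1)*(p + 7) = p^2 + 8*p + 7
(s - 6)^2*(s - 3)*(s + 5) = s^4 - 10*s^3 - 3*s^2 + 252*s - 540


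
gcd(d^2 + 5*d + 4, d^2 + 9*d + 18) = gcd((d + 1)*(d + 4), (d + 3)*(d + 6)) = 1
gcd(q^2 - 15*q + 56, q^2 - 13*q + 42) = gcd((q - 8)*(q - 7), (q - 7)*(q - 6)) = q - 7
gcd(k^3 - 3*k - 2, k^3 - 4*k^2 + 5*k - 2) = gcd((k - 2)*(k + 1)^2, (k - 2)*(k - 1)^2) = k - 2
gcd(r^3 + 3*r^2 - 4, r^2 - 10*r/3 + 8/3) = 1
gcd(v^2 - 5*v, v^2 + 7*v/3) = v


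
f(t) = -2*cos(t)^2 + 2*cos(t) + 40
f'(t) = 4*sin(t)*cos(t) - 2*sin(t)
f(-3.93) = 37.60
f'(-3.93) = -3.42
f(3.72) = 36.92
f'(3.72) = 2.92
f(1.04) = 40.50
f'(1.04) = 0.02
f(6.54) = 40.06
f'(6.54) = 0.47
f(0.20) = 40.04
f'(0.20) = 0.38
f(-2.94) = 36.12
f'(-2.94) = 1.19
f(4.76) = 40.09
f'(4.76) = 1.81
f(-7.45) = 40.48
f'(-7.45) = 0.39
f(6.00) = 40.08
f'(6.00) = -0.51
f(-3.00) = 36.06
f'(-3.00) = 0.84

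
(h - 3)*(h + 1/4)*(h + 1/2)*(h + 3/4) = h^4 - 3*h^3/2 - 61*h^2/16 - 63*h/32 - 9/32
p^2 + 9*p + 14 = (p + 2)*(p + 7)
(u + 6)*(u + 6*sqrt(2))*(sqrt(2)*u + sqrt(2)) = sqrt(2)*u^3 + 7*sqrt(2)*u^2 + 12*u^2 + 6*sqrt(2)*u + 84*u + 72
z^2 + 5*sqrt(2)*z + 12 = (z + 2*sqrt(2))*(z + 3*sqrt(2))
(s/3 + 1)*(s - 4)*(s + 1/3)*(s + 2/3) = s^4/3 - 115*s^2/27 - 110*s/27 - 8/9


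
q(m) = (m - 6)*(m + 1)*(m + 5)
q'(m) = (m - 6)*(m + 1) + (m - 6)*(m + 5) + (m + 1)*(m + 5)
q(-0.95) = -1.41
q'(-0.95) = -28.29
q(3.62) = -94.78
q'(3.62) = 8.31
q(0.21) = -36.50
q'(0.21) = -30.87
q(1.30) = -68.10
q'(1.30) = -25.93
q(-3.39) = 36.13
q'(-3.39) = 3.48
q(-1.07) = 1.94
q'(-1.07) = -27.57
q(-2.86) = 35.27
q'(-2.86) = -6.46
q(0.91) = -57.46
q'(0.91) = -28.52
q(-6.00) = -60.00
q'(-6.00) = 77.00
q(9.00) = 420.00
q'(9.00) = 212.00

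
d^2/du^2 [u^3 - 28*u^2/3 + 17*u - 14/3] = 6*u - 56/3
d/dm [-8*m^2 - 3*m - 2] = -16*m - 3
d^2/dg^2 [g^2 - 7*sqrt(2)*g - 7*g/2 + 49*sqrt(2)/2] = 2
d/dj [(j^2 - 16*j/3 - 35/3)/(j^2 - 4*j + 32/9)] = 6*(18*j^2 + 411*j - 886)/(81*j^4 - 648*j^3 + 1872*j^2 - 2304*j + 1024)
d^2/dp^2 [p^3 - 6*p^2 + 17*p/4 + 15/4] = 6*p - 12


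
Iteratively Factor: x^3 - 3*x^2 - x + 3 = (x - 3)*(x^2 - 1) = (x - 3)*(x - 1)*(x + 1)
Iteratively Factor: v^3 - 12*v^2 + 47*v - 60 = (v - 4)*(v^2 - 8*v + 15) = (v - 5)*(v - 4)*(v - 3)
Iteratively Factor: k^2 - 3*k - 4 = (k - 4)*(k + 1)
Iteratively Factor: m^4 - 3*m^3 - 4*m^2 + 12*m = (m - 2)*(m^3 - m^2 - 6*m) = m*(m - 2)*(m^2 - m - 6) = m*(m - 2)*(m + 2)*(m - 3)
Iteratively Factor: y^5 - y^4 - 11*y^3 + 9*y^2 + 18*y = (y + 1)*(y^4 - 2*y^3 - 9*y^2 + 18*y) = (y - 2)*(y + 1)*(y^3 - 9*y) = y*(y - 2)*(y + 1)*(y^2 - 9) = y*(y - 2)*(y + 1)*(y + 3)*(y - 3)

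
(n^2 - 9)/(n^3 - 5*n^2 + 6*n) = (n + 3)/(n*(n - 2))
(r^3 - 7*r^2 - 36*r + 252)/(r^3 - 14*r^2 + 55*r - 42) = (r + 6)/(r - 1)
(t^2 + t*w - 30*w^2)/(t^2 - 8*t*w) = (t^2 + t*w - 30*w^2)/(t*(t - 8*w))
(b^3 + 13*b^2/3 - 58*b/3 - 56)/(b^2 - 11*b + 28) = (b^2 + 25*b/3 + 14)/(b - 7)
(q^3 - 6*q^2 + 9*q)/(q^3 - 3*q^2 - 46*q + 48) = q*(q^2 - 6*q + 9)/(q^3 - 3*q^2 - 46*q + 48)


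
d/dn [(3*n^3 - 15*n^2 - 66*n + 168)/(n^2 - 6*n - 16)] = 3*(n^4 - 12*n^3 + 4*n^2 + 48*n + 688)/(n^4 - 12*n^3 + 4*n^2 + 192*n + 256)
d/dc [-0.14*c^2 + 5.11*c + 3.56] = 5.11 - 0.28*c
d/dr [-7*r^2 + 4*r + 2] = 4 - 14*r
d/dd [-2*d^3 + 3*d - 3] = 3 - 6*d^2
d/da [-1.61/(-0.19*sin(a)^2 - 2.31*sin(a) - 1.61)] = -(0.6118*sin(a) + 3.7191)*cos(a)/(0.19*sin(a)^2 + 2.31*sin(a) + 1.61)^2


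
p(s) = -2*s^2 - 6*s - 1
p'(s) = -4*s - 6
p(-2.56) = 1.25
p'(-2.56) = 4.24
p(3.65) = -49.54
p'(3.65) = -20.60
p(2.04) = -21.56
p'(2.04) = -14.16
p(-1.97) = 3.06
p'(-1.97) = 1.88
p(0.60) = -5.32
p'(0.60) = -8.40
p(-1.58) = 3.49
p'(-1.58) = 0.32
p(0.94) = -8.41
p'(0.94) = -9.76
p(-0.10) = -0.42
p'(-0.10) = -5.60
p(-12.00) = -217.00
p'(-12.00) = 42.00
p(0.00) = -1.00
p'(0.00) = -6.00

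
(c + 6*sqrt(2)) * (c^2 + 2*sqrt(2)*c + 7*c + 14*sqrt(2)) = c^3 + 7*c^2 + 8*sqrt(2)*c^2 + 24*c + 56*sqrt(2)*c + 168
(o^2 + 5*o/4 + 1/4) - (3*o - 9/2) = o^2 - 7*o/4 + 19/4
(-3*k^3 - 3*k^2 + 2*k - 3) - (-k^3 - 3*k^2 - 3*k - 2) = -2*k^3 + 5*k - 1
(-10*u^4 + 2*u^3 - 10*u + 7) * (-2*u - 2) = 20*u^5 + 16*u^4 - 4*u^3 + 20*u^2 + 6*u - 14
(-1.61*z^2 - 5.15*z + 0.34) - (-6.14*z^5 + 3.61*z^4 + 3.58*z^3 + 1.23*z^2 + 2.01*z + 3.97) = 6.14*z^5 - 3.61*z^4 - 3.58*z^3 - 2.84*z^2 - 7.16*z - 3.63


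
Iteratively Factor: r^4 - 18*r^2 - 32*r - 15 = (r - 5)*(r^3 + 5*r^2 + 7*r + 3) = (r - 5)*(r + 3)*(r^2 + 2*r + 1) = (r - 5)*(r + 1)*(r + 3)*(r + 1)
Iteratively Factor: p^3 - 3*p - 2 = (p + 1)*(p^2 - p - 2) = (p + 1)^2*(p - 2)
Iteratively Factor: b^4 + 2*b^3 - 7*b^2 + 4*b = (b)*(b^3 + 2*b^2 - 7*b + 4) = b*(b + 4)*(b^2 - 2*b + 1) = b*(b - 1)*(b + 4)*(b - 1)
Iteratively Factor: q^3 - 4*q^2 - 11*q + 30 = (q - 2)*(q^2 - 2*q - 15) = (q - 5)*(q - 2)*(q + 3)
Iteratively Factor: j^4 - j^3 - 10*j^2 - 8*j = (j)*(j^3 - j^2 - 10*j - 8) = j*(j - 4)*(j^2 + 3*j + 2) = j*(j - 4)*(j + 2)*(j + 1)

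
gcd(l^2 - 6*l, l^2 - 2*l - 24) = l - 6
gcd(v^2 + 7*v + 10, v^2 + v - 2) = v + 2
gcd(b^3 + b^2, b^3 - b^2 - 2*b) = b^2 + b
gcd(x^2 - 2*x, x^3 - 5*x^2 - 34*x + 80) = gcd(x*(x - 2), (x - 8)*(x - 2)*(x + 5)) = x - 2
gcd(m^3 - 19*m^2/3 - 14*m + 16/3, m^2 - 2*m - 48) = m - 8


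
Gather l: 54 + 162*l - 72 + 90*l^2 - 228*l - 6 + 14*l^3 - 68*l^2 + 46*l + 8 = 14*l^3 + 22*l^2 - 20*l - 16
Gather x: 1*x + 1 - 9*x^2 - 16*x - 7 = -9*x^2 - 15*x - 6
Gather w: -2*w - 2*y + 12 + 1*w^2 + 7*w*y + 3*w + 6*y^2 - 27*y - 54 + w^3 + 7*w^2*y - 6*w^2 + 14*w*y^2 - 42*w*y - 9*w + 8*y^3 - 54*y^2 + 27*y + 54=w^3 + w^2*(7*y - 5) + w*(14*y^2 - 35*y - 8) + 8*y^3 - 48*y^2 - 2*y + 12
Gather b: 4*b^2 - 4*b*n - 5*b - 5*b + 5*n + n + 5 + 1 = 4*b^2 + b*(-4*n - 10) + 6*n + 6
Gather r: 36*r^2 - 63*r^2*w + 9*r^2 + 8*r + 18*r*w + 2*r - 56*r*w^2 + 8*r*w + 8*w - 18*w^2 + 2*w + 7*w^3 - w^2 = r^2*(45 - 63*w) + r*(-56*w^2 + 26*w + 10) + 7*w^3 - 19*w^2 + 10*w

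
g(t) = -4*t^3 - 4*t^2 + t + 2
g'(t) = -12*t^2 - 8*t + 1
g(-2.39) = 31.37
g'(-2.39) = -48.43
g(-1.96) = 14.79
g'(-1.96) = -29.42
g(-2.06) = 17.93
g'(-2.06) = -33.44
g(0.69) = -0.53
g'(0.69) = -10.23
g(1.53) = -20.16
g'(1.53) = -39.33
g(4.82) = -534.03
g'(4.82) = -316.35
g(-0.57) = 0.87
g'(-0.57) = 1.66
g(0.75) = -1.19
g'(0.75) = -11.75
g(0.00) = 2.00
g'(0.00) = 1.00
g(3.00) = -139.00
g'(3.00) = -131.00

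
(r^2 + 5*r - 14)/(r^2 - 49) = (r - 2)/(r - 7)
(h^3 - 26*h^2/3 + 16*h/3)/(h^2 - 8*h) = h - 2/3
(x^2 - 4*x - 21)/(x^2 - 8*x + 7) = (x + 3)/(x - 1)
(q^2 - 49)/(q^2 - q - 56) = (q - 7)/(q - 8)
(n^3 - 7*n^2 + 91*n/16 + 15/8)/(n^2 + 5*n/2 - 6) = (16*n^3 - 112*n^2 + 91*n + 30)/(8*(2*n^2 + 5*n - 12))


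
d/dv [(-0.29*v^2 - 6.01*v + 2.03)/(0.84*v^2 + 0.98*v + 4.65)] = (4.7642*v^2 - 6.1074*v - 29.9359)/(0.7056*v^4 + 1.6464*v^3 + 8.7724*v^2 + 9.114*v + 21.6225)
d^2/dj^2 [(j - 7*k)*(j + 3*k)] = 2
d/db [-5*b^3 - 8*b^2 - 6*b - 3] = -15*b^2 - 16*b - 6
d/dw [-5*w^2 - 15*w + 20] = -10*w - 15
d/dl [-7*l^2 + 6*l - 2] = 6 - 14*l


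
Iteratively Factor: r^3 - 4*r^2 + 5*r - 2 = (r - 1)*(r^2 - 3*r + 2) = (r - 1)^2*(r - 2)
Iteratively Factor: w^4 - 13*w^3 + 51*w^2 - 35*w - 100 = (w + 1)*(w^3 - 14*w^2 + 65*w - 100) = (w - 5)*(w + 1)*(w^2 - 9*w + 20) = (w - 5)*(w - 4)*(w + 1)*(w - 5)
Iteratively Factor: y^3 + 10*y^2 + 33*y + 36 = (y + 3)*(y^2 + 7*y + 12) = (y + 3)^2*(y + 4)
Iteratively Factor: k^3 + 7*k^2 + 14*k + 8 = (k + 4)*(k^2 + 3*k + 2) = (k + 2)*(k + 4)*(k + 1)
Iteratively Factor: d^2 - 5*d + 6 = (d - 3)*(d - 2)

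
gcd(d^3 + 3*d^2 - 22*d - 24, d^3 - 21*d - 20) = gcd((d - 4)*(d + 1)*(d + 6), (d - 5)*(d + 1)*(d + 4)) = d + 1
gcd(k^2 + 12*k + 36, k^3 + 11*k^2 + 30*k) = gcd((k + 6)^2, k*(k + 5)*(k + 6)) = k + 6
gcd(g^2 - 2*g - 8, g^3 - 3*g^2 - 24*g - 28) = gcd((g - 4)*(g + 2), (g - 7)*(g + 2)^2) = g + 2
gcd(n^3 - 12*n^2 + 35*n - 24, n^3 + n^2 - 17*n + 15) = n^2 - 4*n + 3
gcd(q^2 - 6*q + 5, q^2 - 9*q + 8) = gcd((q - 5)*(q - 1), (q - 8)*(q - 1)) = q - 1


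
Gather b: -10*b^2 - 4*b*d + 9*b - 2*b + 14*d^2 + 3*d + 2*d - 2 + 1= -10*b^2 + b*(7 - 4*d) + 14*d^2 + 5*d - 1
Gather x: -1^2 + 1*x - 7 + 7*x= 8*x - 8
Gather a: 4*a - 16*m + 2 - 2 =4*a - 16*m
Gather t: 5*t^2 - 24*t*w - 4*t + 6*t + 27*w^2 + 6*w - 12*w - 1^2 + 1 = 5*t^2 + t*(2 - 24*w) + 27*w^2 - 6*w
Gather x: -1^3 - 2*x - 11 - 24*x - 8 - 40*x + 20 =-66*x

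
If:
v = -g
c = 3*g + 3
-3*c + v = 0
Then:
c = 3/10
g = -9/10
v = 9/10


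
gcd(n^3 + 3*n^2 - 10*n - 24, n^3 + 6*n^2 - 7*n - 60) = n^2 + n - 12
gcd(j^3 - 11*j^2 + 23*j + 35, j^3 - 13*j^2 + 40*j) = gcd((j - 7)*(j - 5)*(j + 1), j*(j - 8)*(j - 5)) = j - 5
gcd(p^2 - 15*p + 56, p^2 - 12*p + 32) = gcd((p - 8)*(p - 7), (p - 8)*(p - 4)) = p - 8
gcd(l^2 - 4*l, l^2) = l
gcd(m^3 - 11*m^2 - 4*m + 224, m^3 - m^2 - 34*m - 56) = m^2 - 3*m - 28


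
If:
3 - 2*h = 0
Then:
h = 3/2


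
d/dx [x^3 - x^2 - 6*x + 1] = 3*x^2 - 2*x - 6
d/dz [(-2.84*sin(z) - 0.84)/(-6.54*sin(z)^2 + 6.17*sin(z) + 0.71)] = (-18.5736*sin(z)^2 - 10.9872*sin(z) + 3.1664)*cos(z)/(42.7716*sin(z)^4 - 80.7036*sin(z)^3 + 28.7821*sin(z)^2 + 8.7614*sin(z) + 0.5041)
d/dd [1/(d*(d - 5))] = (5 - 2*d)/(d^2*(d^2 - 10*d + 25))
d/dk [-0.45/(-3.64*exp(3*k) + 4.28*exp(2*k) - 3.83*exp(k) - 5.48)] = (-4.914*exp(2*k) + 3.852*exp(k) - 1.7235)*exp(k)/(3.64*exp(3*k) - 4.28*exp(2*k) + 3.83*exp(k) + 5.48)^2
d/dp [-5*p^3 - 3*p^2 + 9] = 3*p*(-5*p - 2)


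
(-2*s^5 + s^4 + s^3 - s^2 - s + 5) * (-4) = 8*s^5 - 4*s^4 - 4*s^3 + 4*s^2 + 4*s - 20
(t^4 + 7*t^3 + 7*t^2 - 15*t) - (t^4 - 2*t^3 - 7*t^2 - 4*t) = 9*t^3 + 14*t^2 - 11*t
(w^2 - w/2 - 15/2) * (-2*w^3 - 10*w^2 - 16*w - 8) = -2*w^5 - 9*w^4 + 4*w^3 + 75*w^2 + 124*w + 60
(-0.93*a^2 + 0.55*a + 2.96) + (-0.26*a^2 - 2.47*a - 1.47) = -1.19*a^2 - 1.92*a + 1.49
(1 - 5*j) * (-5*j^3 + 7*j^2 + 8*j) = 25*j^4 - 40*j^3 - 33*j^2 + 8*j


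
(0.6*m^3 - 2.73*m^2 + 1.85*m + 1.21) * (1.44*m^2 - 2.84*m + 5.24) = 0.864*m^5 - 5.6352*m^4 + 13.5612*m^3 - 17.8168*m^2 + 6.2576*m + 6.3404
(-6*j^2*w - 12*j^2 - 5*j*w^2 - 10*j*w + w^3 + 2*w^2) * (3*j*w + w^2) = -18*j^3*w^2 - 36*j^3*w - 21*j^2*w^3 - 42*j^2*w^2 - 2*j*w^4 - 4*j*w^3 + w^5 + 2*w^4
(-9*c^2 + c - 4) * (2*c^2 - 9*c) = -18*c^4 + 83*c^3 - 17*c^2 + 36*c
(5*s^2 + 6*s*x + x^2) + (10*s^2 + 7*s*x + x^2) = 15*s^2 + 13*s*x + 2*x^2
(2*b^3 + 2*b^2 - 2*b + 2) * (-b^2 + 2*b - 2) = -2*b^5 + 2*b^4 + 2*b^3 - 10*b^2 + 8*b - 4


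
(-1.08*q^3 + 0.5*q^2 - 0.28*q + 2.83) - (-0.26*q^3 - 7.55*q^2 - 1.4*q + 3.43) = -0.82*q^3 + 8.05*q^2 + 1.12*q - 0.6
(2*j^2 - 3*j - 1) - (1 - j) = 2*j^2 - 2*j - 2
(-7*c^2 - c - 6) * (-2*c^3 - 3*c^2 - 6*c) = 14*c^5 + 23*c^4 + 57*c^3 + 24*c^2 + 36*c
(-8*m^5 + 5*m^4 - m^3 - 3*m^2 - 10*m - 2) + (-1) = -8*m^5 + 5*m^4 - m^3 - 3*m^2 - 10*m - 3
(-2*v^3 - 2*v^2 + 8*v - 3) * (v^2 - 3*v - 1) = -2*v^5 + 4*v^4 + 16*v^3 - 25*v^2 + v + 3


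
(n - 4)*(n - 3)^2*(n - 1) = n^4 - 11*n^3 + 43*n^2 - 69*n + 36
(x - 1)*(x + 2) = x^2 + x - 2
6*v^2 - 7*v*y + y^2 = (-6*v + y)*(-v + y)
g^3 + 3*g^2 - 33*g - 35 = (g - 5)*(g + 1)*(g + 7)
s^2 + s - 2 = (s - 1)*(s + 2)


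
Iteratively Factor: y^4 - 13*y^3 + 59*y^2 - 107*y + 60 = (y - 5)*(y^3 - 8*y^2 + 19*y - 12) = (y - 5)*(y - 1)*(y^2 - 7*y + 12) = (y - 5)*(y - 3)*(y - 1)*(y - 4)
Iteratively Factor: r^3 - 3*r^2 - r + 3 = (r - 1)*(r^2 - 2*r - 3) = (r - 3)*(r - 1)*(r + 1)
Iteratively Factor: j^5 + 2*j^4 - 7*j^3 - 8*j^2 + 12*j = (j - 2)*(j^4 + 4*j^3 + j^2 - 6*j) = (j - 2)*(j + 3)*(j^3 + j^2 - 2*j) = (j - 2)*(j - 1)*(j + 3)*(j^2 + 2*j) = j*(j - 2)*(j - 1)*(j + 3)*(j + 2)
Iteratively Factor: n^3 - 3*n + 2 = (n - 1)*(n^2 + n - 2) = (n - 1)^2*(n + 2)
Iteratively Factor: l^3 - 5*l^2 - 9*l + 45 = (l + 3)*(l^2 - 8*l + 15) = (l - 3)*(l + 3)*(l - 5)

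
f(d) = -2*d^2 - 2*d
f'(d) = -4*d - 2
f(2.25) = -14.62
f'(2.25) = -11.00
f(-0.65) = 0.46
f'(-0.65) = 0.60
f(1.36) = -6.42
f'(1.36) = -7.44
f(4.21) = -43.87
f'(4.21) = -18.84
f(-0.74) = 0.38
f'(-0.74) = 0.96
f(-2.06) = -4.37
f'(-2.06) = 6.24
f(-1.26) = -0.66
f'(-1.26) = 3.04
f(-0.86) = 0.24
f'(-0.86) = 1.44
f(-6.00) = -60.00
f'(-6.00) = 22.00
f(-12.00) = -264.00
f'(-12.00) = 46.00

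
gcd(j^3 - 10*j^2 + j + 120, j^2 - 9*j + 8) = j - 8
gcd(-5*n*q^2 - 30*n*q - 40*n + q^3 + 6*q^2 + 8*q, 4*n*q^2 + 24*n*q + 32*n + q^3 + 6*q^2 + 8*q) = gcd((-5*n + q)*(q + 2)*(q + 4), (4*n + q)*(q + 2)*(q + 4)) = q^2 + 6*q + 8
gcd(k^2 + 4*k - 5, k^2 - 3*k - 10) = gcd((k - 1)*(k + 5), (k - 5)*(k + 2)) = 1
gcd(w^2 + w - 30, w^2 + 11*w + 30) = w + 6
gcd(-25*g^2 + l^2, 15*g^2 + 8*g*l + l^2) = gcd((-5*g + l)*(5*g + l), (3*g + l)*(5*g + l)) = 5*g + l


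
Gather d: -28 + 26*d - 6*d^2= -6*d^2 + 26*d - 28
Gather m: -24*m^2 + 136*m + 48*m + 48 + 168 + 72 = -24*m^2 + 184*m + 288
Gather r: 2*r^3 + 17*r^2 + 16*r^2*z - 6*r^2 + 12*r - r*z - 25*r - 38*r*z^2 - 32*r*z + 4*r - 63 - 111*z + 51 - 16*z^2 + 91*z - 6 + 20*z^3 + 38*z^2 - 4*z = 2*r^3 + r^2*(16*z + 11) + r*(-38*z^2 - 33*z - 9) + 20*z^3 + 22*z^2 - 24*z - 18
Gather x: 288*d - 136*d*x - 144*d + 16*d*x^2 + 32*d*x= 16*d*x^2 - 104*d*x + 144*d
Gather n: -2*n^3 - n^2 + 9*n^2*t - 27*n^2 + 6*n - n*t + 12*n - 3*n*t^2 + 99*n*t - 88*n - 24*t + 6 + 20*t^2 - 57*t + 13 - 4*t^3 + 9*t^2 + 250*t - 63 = -2*n^3 + n^2*(9*t - 28) + n*(-3*t^2 + 98*t - 70) - 4*t^3 + 29*t^2 + 169*t - 44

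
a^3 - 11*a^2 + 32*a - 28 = (a - 7)*(a - 2)^2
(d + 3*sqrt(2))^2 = d^2 + 6*sqrt(2)*d + 18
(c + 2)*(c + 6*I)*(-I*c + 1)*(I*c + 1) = c^4 + 2*c^3 + 6*I*c^3 + c^2 + 12*I*c^2 + 2*c + 6*I*c + 12*I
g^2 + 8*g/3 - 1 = (g - 1/3)*(g + 3)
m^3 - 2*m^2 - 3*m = m*(m - 3)*(m + 1)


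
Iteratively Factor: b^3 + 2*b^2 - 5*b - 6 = (b + 3)*(b^2 - b - 2) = (b - 2)*(b + 3)*(b + 1)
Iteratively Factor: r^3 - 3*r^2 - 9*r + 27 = (r - 3)*(r^2 - 9) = (r - 3)^2*(r + 3)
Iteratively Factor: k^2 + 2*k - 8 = (k - 2)*(k + 4)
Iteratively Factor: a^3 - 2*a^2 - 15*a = (a - 5)*(a^2 + 3*a) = a*(a - 5)*(a + 3)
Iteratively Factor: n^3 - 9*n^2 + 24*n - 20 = (n - 2)*(n^2 - 7*n + 10) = (n - 5)*(n - 2)*(n - 2)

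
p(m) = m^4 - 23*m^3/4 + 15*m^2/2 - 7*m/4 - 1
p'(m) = 4*m^3 - 69*m^2/4 + 15*m - 7/4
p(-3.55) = 515.80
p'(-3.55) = -451.35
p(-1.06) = 17.39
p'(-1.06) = -41.80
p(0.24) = -1.06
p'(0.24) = 0.91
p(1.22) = -0.20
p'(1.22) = -1.86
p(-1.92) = 84.30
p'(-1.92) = -122.45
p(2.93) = -12.67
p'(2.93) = -5.27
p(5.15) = 106.95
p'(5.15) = 164.35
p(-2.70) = 224.72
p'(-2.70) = -246.73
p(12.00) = 11858.00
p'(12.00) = 4606.25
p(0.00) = -1.00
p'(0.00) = -1.75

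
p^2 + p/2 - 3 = (p - 3/2)*(p + 2)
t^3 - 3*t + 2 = (t - 1)^2*(t + 2)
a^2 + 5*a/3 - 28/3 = (a - 7/3)*(a + 4)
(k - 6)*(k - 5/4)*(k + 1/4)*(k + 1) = k^4 - 6*k^3 - 21*k^2/16 + 121*k/16 + 15/8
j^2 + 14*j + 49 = (j + 7)^2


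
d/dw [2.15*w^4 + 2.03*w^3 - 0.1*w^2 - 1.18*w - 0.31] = 8.6*w^3 + 6.09*w^2 - 0.2*w - 1.18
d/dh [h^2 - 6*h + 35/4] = 2*h - 6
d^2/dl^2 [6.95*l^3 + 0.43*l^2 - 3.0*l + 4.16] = 41.7*l + 0.86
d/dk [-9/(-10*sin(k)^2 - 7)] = -90*sin(2*k)/(5*cos(2*k) - 12)^2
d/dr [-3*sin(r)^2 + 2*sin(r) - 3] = 2*(1 - 3*sin(r))*cos(r)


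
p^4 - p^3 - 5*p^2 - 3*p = p*(p - 3)*(p + 1)^2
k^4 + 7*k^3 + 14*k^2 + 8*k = k*(k + 1)*(k + 2)*(k + 4)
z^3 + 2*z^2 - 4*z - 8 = (z - 2)*(z + 2)^2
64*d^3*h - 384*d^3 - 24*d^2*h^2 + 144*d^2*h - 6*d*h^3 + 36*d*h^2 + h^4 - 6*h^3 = (-8*d + h)*(-2*d + h)*(4*d + h)*(h - 6)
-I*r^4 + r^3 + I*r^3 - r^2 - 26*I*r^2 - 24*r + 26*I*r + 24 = (r - 4*I)*(r - I)*(r + 6*I)*(-I*r + I)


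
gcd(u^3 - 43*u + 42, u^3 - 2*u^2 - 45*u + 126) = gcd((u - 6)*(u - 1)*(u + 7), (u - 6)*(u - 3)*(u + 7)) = u^2 + u - 42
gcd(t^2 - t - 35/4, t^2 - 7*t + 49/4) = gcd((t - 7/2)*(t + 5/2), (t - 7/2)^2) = t - 7/2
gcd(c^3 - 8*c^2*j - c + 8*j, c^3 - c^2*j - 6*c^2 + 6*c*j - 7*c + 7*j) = c + 1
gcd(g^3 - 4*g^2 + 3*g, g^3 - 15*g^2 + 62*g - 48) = g - 1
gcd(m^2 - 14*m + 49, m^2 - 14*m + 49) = m^2 - 14*m + 49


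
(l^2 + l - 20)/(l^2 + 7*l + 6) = (l^2 + l - 20)/(l^2 + 7*l + 6)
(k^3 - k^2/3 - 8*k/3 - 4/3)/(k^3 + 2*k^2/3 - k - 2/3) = (k - 2)/(k - 1)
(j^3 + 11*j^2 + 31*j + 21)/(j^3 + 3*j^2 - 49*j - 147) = (j + 1)/(j - 7)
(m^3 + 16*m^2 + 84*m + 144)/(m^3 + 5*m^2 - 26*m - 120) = (m + 6)/(m - 5)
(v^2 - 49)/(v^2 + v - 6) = (v^2 - 49)/(v^2 + v - 6)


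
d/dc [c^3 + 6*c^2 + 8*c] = 3*c^2 + 12*c + 8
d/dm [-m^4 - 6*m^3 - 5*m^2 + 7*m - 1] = -4*m^3 - 18*m^2 - 10*m + 7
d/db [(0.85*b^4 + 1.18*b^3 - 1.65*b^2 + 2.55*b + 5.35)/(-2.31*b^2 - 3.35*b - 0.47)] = (-3.927*b^5 - 11.2683*b^4 - 9.504*b^3 + 9.7542*b^2 + 26.268*b + 16.724)/(5.3361*b^4 + 15.477*b^3 + 13.3939*b^2 + 3.149*b + 0.2209)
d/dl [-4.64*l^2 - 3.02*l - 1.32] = -9.28*l - 3.02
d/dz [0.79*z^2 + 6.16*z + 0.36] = 1.58*z + 6.16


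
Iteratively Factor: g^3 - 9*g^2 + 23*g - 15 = (g - 1)*(g^2 - 8*g + 15) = (g - 3)*(g - 1)*(g - 5)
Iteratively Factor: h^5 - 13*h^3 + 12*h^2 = (h)*(h^4 - 13*h^2 + 12*h) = h*(h + 4)*(h^3 - 4*h^2 + 3*h) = h^2*(h + 4)*(h^2 - 4*h + 3) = h^2*(h - 1)*(h + 4)*(h - 3)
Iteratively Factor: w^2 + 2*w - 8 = (w + 4)*(w - 2)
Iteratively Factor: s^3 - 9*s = (s - 3)*(s^2 + 3*s) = (s - 3)*(s + 3)*(s)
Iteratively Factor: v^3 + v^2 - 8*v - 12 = (v + 2)*(v^2 - v - 6) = (v + 2)^2*(v - 3)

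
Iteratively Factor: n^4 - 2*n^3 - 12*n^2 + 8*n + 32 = (n + 2)*(n^3 - 4*n^2 - 4*n + 16) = (n - 2)*(n + 2)*(n^2 - 2*n - 8) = (n - 4)*(n - 2)*(n + 2)*(n + 2)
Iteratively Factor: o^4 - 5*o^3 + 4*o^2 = (o)*(o^3 - 5*o^2 + 4*o) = o^2*(o^2 - 5*o + 4) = o^2*(o - 4)*(o - 1)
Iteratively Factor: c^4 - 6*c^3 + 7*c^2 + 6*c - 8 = (c + 1)*(c^3 - 7*c^2 + 14*c - 8) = (c - 4)*(c + 1)*(c^2 - 3*c + 2) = (c - 4)*(c - 1)*(c + 1)*(c - 2)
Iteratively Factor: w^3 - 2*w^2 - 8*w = (w - 4)*(w^2 + 2*w) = w*(w - 4)*(w + 2)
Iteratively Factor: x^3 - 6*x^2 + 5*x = (x)*(x^2 - 6*x + 5) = x*(x - 5)*(x - 1)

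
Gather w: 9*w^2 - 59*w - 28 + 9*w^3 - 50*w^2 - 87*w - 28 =9*w^3 - 41*w^2 - 146*w - 56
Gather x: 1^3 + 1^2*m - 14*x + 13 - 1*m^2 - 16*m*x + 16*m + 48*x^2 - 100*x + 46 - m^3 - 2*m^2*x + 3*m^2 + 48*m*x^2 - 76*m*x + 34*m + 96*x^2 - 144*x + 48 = -m^3 + 2*m^2 + 51*m + x^2*(48*m + 144) + x*(-2*m^2 - 92*m - 258) + 108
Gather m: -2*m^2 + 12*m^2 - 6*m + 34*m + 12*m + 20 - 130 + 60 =10*m^2 + 40*m - 50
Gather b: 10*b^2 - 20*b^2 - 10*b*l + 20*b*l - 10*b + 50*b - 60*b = -10*b^2 + b*(10*l - 20)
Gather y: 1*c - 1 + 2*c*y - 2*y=c + y*(2*c - 2) - 1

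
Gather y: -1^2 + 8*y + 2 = 8*y + 1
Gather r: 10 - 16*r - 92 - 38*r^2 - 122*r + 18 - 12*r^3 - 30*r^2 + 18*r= -12*r^3 - 68*r^2 - 120*r - 64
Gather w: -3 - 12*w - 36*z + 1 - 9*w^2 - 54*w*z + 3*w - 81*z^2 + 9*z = -9*w^2 + w*(-54*z - 9) - 81*z^2 - 27*z - 2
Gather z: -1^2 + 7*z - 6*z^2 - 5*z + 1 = -6*z^2 + 2*z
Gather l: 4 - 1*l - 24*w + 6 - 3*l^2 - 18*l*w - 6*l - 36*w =-3*l^2 + l*(-18*w - 7) - 60*w + 10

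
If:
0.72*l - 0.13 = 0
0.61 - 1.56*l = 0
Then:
No Solution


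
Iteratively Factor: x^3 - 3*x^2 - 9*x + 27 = (x - 3)*(x^2 - 9) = (x - 3)*(x + 3)*(x - 3)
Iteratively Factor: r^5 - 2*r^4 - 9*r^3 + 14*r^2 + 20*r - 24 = (r + 2)*(r^4 - 4*r^3 - r^2 + 16*r - 12) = (r + 2)^2*(r^3 - 6*r^2 + 11*r - 6) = (r - 1)*(r + 2)^2*(r^2 - 5*r + 6) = (r - 2)*(r - 1)*(r + 2)^2*(r - 3)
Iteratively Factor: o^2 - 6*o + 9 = (o - 3)*(o - 3)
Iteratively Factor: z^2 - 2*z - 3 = (z - 3)*(z + 1)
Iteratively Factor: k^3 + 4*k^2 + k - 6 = (k - 1)*(k^2 + 5*k + 6) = (k - 1)*(k + 3)*(k + 2)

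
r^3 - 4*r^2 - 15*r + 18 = (r - 6)*(r - 1)*(r + 3)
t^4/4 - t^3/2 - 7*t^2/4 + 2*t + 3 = (t/4 + 1/2)*(t - 3)*(t - 2)*(t + 1)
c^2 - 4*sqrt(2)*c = c*(c - 4*sqrt(2))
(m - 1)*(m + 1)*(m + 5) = m^3 + 5*m^2 - m - 5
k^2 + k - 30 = (k - 5)*(k + 6)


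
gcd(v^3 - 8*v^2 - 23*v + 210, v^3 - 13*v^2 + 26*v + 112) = v - 7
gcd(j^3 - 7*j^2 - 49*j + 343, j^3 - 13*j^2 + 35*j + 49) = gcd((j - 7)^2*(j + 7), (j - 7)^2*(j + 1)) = j^2 - 14*j + 49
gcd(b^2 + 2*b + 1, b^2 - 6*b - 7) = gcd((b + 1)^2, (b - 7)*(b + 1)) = b + 1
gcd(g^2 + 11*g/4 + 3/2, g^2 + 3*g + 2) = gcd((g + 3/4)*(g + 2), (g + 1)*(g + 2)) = g + 2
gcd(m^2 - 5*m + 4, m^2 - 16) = m - 4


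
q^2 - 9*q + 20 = (q - 5)*(q - 4)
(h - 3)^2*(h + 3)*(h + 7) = h^4 + 4*h^3 - 30*h^2 - 36*h + 189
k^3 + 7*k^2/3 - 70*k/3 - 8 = (k - 4)*(k + 1/3)*(k + 6)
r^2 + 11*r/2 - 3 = (r - 1/2)*(r + 6)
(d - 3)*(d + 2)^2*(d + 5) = d^4 + 6*d^3 - 3*d^2 - 52*d - 60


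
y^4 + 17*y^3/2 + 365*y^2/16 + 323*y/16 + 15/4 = (y + 1/4)*(y + 5/4)*(y + 3)*(y + 4)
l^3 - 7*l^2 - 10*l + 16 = (l - 8)*(l - 1)*(l + 2)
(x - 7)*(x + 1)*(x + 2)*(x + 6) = x^4 + 2*x^3 - 43*x^2 - 128*x - 84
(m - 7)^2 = m^2 - 14*m + 49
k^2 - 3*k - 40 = (k - 8)*(k + 5)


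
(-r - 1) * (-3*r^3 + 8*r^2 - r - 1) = 3*r^4 - 5*r^3 - 7*r^2 + 2*r + 1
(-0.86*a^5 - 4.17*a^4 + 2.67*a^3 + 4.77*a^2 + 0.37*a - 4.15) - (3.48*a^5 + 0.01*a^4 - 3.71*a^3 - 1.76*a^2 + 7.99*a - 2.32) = -4.34*a^5 - 4.18*a^4 + 6.38*a^3 + 6.53*a^2 - 7.62*a - 1.83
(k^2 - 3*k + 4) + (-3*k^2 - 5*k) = -2*k^2 - 8*k + 4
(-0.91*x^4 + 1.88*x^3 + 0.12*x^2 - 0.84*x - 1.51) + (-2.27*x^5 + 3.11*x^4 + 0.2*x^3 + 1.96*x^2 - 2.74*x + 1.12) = -2.27*x^5 + 2.2*x^4 + 2.08*x^3 + 2.08*x^2 - 3.58*x - 0.39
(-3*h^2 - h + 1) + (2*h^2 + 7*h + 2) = -h^2 + 6*h + 3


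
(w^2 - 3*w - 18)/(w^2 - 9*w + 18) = (w + 3)/(w - 3)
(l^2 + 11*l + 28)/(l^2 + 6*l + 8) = (l + 7)/(l + 2)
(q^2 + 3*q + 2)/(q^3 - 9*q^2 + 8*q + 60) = (q + 1)/(q^2 - 11*q + 30)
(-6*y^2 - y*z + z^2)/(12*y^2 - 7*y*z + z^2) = (-2*y - z)/(4*y - z)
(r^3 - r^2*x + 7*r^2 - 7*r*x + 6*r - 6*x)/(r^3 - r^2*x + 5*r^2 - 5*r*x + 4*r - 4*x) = (r + 6)/(r + 4)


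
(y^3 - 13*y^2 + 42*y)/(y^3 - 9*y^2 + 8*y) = (y^2 - 13*y + 42)/(y^2 - 9*y + 8)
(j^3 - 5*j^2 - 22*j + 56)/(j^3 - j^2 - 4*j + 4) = (j^2 - 3*j - 28)/(j^2 + j - 2)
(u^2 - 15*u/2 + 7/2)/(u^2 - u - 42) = (u - 1/2)/(u + 6)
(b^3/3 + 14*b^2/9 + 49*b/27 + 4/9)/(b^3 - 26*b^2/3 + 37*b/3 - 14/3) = (9*b^3 + 42*b^2 + 49*b + 12)/(9*(3*b^3 - 26*b^2 + 37*b - 14))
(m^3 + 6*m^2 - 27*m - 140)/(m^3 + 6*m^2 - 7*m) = (m^2 - m - 20)/(m*(m - 1))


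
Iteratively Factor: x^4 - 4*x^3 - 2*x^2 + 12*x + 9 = (x - 3)*(x^3 - x^2 - 5*x - 3) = (x - 3)*(x + 1)*(x^2 - 2*x - 3) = (x - 3)*(x + 1)^2*(x - 3)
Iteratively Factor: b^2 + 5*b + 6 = (b + 3)*(b + 2)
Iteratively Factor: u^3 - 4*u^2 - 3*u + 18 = (u + 2)*(u^2 - 6*u + 9) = (u - 3)*(u + 2)*(u - 3)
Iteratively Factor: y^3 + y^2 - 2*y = (y)*(y^2 + y - 2) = y*(y + 2)*(y - 1)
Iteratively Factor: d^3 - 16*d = (d - 4)*(d^2 + 4*d) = d*(d - 4)*(d + 4)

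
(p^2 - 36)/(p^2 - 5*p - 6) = (p + 6)/(p + 1)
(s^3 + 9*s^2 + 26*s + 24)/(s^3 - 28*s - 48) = (s + 3)/(s - 6)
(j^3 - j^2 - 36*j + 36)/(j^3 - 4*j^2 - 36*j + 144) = (j - 1)/(j - 4)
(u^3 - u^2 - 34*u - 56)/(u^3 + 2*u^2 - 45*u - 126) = (u^2 + 6*u + 8)/(u^2 + 9*u + 18)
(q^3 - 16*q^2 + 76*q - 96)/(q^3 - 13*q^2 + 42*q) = (q^2 - 10*q + 16)/(q*(q - 7))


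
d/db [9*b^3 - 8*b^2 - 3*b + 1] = 27*b^2 - 16*b - 3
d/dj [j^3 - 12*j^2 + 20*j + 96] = 3*j^2 - 24*j + 20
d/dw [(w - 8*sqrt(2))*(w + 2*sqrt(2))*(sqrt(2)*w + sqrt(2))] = 3*sqrt(2)*w^2 - 24*w + 2*sqrt(2)*w - 32*sqrt(2) - 12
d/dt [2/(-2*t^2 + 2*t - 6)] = (2*t - 1)/(t^2 - t + 3)^2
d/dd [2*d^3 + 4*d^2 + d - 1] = 6*d^2 + 8*d + 1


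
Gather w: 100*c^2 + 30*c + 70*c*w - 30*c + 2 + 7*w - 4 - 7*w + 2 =100*c^2 + 70*c*w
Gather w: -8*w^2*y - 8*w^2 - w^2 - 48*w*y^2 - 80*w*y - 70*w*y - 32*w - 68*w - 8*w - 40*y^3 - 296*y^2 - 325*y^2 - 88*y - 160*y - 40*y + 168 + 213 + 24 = w^2*(-8*y - 9) + w*(-48*y^2 - 150*y - 108) - 40*y^3 - 621*y^2 - 288*y + 405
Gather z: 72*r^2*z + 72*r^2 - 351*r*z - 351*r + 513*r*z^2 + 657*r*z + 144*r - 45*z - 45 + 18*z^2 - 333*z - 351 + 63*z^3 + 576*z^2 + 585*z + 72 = 72*r^2 - 207*r + 63*z^3 + z^2*(513*r + 594) + z*(72*r^2 + 306*r + 207) - 324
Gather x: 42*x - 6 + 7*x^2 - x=7*x^2 + 41*x - 6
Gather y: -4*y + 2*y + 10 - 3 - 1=6 - 2*y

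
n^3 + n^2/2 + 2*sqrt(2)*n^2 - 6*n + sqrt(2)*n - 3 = (n + 1/2)*(n - sqrt(2))*(n + 3*sqrt(2))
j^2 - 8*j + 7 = (j - 7)*(j - 1)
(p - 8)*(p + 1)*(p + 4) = p^3 - 3*p^2 - 36*p - 32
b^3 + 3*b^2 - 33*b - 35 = (b - 5)*(b + 1)*(b + 7)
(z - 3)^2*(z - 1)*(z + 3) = z^4 - 4*z^3 - 6*z^2 + 36*z - 27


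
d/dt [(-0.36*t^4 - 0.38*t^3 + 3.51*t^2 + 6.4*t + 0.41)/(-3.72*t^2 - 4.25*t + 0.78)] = (2.6784*t^5 + 6.0036*t^4 + 2.1068*t^3 + 8.0013*t^2 + 8.526*t + 6.7345)/(13.8384*t^4 + 31.62*t^3 + 12.2593*t^2 - 6.63*t + 0.6084)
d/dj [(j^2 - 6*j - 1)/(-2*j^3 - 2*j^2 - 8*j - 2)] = (j^4 - 12*j^3 - 13*j^2 - 4*j + 2)/(2*(j^6 + 2*j^5 + 9*j^4 + 10*j^3 + 18*j^2 + 8*j + 1))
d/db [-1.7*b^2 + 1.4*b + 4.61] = 1.4 - 3.4*b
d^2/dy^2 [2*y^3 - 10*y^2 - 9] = 12*y - 20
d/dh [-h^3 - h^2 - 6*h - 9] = -3*h^2 - 2*h - 6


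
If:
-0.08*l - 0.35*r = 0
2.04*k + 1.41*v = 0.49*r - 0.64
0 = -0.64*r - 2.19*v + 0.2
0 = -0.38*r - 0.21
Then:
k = -0.62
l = 2.42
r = -0.55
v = 0.25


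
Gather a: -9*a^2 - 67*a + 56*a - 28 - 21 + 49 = -9*a^2 - 11*a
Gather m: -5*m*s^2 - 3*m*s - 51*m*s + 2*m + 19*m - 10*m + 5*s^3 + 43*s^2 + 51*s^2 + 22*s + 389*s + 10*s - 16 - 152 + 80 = m*(-5*s^2 - 54*s + 11) + 5*s^3 + 94*s^2 + 421*s - 88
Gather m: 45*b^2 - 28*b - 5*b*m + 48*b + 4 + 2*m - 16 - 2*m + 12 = 45*b^2 - 5*b*m + 20*b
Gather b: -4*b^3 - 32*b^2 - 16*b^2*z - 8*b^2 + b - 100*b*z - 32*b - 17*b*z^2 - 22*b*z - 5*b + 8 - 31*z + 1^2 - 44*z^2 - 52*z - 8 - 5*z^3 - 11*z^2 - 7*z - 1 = -4*b^3 + b^2*(-16*z - 40) + b*(-17*z^2 - 122*z - 36) - 5*z^3 - 55*z^2 - 90*z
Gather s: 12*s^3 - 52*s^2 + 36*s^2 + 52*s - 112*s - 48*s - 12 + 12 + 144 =12*s^3 - 16*s^2 - 108*s + 144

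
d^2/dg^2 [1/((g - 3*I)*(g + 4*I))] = 2*((g - 3*I)^2 + (g - 3*I)*(g + 4*I) + (g + 4*I)^2)/((g - 3*I)^3*(g + 4*I)^3)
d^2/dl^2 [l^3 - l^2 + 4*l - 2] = 6*l - 2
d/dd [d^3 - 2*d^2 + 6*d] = 3*d^2 - 4*d + 6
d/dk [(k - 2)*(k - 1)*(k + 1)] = 3*k^2 - 4*k - 1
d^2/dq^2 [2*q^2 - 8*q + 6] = 4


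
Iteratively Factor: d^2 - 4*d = (d - 4)*(d)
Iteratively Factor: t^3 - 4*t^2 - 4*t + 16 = (t + 2)*(t^2 - 6*t + 8) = (t - 2)*(t + 2)*(t - 4)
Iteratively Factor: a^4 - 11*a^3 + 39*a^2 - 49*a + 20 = (a - 1)*(a^3 - 10*a^2 + 29*a - 20) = (a - 4)*(a - 1)*(a^2 - 6*a + 5) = (a - 4)*(a - 1)^2*(a - 5)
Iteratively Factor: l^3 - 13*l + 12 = (l + 4)*(l^2 - 4*l + 3) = (l - 1)*(l + 4)*(l - 3)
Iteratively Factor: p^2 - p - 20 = (p + 4)*(p - 5)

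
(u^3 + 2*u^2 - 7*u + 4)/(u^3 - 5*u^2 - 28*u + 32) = (u - 1)/(u - 8)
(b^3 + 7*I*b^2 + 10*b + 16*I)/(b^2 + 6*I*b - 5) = (b^2 + 6*I*b + 16)/(b + 5*I)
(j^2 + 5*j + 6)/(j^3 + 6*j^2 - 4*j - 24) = (j + 3)/(j^2 + 4*j - 12)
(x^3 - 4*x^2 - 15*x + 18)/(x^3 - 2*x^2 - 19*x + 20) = (x^2 - 3*x - 18)/(x^2 - x - 20)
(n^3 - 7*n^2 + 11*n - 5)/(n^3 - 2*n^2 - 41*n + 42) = (n^2 - 6*n + 5)/(n^2 - n - 42)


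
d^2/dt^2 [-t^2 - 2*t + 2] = -2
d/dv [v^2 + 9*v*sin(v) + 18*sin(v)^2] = 9*v*cos(v) + 2*v + 9*sin(v) + 18*sin(2*v)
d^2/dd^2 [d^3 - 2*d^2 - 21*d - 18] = 6*d - 4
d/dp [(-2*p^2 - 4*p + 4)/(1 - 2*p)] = 4*(p^2 - p + 1)/(4*p^2 - 4*p + 1)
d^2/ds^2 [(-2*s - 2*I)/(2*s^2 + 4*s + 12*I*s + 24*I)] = 2*(-4*(s + I)*(s + 1 + 3*I)^2 + (3*s + 2 + 7*I)*(s^2 + 2*s + 6*I*s + 12*I))/(s^2 + 2*s + 6*I*s + 12*I)^3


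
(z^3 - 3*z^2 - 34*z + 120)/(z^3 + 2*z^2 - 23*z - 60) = (z^2 + 2*z - 24)/(z^2 + 7*z + 12)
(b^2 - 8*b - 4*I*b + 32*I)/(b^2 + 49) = (b^2 - 8*b - 4*I*b + 32*I)/(b^2 + 49)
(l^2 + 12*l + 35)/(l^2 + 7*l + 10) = (l + 7)/(l + 2)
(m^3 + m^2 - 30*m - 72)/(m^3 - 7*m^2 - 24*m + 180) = (m^2 + 7*m + 12)/(m^2 - m - 30)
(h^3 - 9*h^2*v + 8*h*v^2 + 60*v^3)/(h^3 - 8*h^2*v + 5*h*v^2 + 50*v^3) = (-h + 6*v)/(-h + 5*v)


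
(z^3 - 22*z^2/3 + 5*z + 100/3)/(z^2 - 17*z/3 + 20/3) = (3*z^2 - 10*z - 25)/(3*z - 5)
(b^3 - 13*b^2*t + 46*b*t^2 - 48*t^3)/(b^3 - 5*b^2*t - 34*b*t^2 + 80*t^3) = (b - 3*t)/(b + 5*t)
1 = 1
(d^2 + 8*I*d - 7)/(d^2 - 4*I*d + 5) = (d + 7*I)/(d - 5*I)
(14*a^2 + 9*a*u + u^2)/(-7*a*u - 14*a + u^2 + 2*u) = (14*a^2 + 9*a*u + u^2)/(-7*a*u - 14*a + u^2 + 2*u)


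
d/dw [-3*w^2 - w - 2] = -6*w - 1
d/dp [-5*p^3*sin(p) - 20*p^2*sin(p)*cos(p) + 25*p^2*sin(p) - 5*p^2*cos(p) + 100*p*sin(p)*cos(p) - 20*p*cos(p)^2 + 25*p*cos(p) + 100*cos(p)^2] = -5*p^3*cos(p) - 10*p^2*sin(p) + 25*p^2*cos(p) - 20*p^2*cos(2*p) + 25*p*sin(p) - 10*p*cos(p) + 100*p*cos(2*p) - 50*sin(2*p) + 25*cos(p) - 10*cos(2*p) - 10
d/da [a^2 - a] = 2*a - 1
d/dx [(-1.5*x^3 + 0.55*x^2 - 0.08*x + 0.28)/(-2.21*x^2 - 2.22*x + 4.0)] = (3.315*x^4 + 6.66*x^3 - 19.3978*x^2 + 5.6376*x + 0.3016)/(4.8841*x^4 + 9.8124*x^3 - 12.7516*x^2 - 17.76*x + 16.0)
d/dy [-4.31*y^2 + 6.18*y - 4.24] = 6.18 - 8.62*y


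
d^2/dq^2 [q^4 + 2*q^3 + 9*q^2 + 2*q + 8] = 12*q^2 + 12*q + 18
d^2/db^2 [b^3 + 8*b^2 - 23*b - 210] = 6*b + 16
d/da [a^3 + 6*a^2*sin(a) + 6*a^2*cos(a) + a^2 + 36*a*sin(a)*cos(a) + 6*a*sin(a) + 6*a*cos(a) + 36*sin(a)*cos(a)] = 6*sqrt(2)*a^2*cos(a + pi/4) + 3*a^2 + 6*a*sin(a) + 18*a*cos(a) + 36*a*cos(2*a) + 2*a + 18*sin(2*a) + 6*sqrt(2)*sin(a + pi/4) + 36*cos(2*a)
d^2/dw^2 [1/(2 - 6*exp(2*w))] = (-18*exp(2*w) - 6)*exp(2*w)/(3*exp(2*w) - 1)^3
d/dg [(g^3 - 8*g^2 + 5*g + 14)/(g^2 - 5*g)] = (g^4 - 10*g^3 + 35*g^2 - 28*g + 70)/(g^2*(g^2 - 10*g + 25))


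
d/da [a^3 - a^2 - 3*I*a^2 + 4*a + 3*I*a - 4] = 3*a^2 - 2*a - 6*I*a + 4 + 3*I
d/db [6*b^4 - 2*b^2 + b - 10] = 24*b^3 - 4*b + 1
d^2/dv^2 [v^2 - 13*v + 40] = 2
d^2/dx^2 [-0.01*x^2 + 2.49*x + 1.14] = -0.0200000000000000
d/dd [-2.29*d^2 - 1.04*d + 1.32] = -4.58*d - 1.04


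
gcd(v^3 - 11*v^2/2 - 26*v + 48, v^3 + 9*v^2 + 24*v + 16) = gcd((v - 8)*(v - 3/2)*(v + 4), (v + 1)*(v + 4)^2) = v + 4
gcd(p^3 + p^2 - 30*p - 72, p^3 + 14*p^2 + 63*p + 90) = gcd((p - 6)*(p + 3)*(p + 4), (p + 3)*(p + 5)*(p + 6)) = p + 3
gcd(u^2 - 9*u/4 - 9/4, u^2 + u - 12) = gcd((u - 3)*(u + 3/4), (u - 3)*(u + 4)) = u - 3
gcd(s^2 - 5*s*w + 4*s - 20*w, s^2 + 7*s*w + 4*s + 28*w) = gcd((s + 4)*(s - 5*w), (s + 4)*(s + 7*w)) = s + 4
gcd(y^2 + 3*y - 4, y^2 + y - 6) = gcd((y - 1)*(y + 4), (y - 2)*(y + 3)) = 1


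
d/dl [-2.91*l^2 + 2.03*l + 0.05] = 2.03 - 5.82*l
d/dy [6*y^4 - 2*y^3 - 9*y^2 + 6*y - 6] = 24*y^3 - 6*y^2 - 18*y + 6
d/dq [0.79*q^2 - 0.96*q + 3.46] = 1.58*q - 0.96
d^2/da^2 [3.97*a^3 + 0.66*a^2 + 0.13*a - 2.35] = 23.82*a + 1.32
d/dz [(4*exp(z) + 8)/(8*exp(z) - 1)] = -68*exp(z)/(8*exp(z) - 1)^2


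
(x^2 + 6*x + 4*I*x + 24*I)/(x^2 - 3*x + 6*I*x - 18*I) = (x^2 + x*(6 + 4*I) + 24*I)/(x^2 + x*(-3 + 6*I) - 18*I)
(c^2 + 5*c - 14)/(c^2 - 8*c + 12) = (c + 7)/(c - 6)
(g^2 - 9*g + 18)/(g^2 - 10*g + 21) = (g - 6)/(g - 7)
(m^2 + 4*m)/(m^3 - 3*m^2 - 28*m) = 1/(m - 7)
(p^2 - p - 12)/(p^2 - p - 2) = (-p^2 + p + 12)/(-p^2 + p + 2)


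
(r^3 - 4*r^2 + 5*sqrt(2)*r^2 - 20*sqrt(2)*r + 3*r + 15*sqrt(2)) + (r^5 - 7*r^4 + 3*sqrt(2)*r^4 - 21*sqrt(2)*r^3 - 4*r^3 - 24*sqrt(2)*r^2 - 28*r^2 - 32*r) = r^5 - 7*r^4 + 3*sqrt(2)*r^4 - 21*sqrt(2)*r^3 - 3*r^3 - 32*r^2 - 19*sqrt(2)*r^2 - 29*r - 20*sqrt(2)*r + 15*sqrt(2)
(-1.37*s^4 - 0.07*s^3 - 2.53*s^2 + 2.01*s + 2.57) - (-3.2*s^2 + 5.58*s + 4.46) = -1.37*s^4 - 0.07*s^3 + 0.67*s^2 - 3.57*s - 1.89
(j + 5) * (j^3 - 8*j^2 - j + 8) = j^4 - 3*j^3 - 41*j^2 + 3*j + 40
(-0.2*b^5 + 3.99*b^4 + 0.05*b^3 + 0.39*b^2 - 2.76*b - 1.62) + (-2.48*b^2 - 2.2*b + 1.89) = -0.2*b^5 + 3.99*b^4 + 0.05*b^3 - 2.09*b^2 - 4.96*b + 0.27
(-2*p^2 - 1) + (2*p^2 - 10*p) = -10*p - 1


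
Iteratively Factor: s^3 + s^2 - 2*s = (s + 2)*(s^2 - s) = (s - 1)*(s + 2)*(s)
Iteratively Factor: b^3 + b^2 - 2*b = (b)*(b^2 + b - 2) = b*(b - 1)*(b + 2)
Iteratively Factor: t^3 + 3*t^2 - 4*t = (t)*(t^2 + 3*t - 4) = t*(t - 1)*(t + 4)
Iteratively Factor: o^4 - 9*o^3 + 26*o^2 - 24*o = (o - 3)*(o^3 - 6*o^2 + 8*o) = (o - 4)*(o - 3)*(o^2 - 2*o) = (o - 4)*(o - 3)*(o - 2)*(o)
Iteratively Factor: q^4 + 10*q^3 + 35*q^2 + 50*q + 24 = (q + 1)*(q^3 + 9*q^2 + 26*q + 24) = (q + 1)*(q + 2)*(q^2 + 7*q + 12) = (q + 1)*(q + 2)*(q + 3)*(q + 4)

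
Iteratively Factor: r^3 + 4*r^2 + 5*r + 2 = (r + 1)*(r^2 + 3*r + 2) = (r + 1)*(r + 2)*(r + 1)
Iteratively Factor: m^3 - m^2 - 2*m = (m)*(m^2 - m - 2) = m*(m + 1)*(m - 2)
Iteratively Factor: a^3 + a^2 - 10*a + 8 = (a + 4)*(a^2 - 3*a + 2) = (a - 2)*(a + 4)*(a - 1)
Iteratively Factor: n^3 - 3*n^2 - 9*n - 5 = (n + 1)*(n^2 - 4*n - 5) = (n - 5)*(n + 1)*(n + 1)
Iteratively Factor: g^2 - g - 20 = (g + 4)*(g - 5)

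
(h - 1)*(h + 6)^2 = h^3 + 11*h^2 + 24*h - 36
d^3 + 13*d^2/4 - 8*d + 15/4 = (d - 1)*(d - 3/4)*(d + 5)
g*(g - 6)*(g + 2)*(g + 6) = g^4 + 2*g^3 - 36*g^2 - 72*g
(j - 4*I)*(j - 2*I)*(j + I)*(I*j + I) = I*j^4 + 5*j^3 + I*j^3 + 5*j^2 - 2*I*j^2 + 8*j - 2*I*j + 8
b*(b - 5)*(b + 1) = b^3 - 4*b^2 - 5*b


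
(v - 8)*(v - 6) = v^2 - 14*v + 48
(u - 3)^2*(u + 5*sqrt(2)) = u^3 - 6*u^2 + 5*sqrt(2)*u^2 - 30*sqrt(2)*u + 9*u + 45*sqrt(2)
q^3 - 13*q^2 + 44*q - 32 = (q - 8)*(q - 4)*(q - 1)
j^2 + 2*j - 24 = (j - 4)*(j + 6)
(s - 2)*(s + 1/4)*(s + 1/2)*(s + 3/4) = s^4 - s^3/2 - 37*s^2/16 - 41*s/32 - 3/16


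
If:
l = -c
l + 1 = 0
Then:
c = 1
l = -1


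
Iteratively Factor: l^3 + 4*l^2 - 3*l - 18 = (l - 2)*(l^2 + 6*l + 9) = (l - 2)*(l + 3)*(l + 3)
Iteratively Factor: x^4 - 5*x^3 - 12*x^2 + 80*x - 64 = (x - 4)*(x^3 - x^2 - 16*x + 16) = (x - 4)*(x - 1)*(x^2 - 16) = (x - 4)*(x - 1)*(x + 4)*(x - 4)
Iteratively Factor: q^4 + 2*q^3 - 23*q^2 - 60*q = (q)*(q^3 + 2*q^2 - 23*q - 60) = q*(q + 4)*(q^2 - 2*q - 15) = q*(q - 5)*(q + 4)*(q + 3)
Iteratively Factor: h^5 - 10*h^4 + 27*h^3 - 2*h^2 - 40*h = (h - 4)*(h^4 - 6*h^3 + 3*h^2 + 10*h) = (h - 4)*(h - 2)*(h^3 - 4*h^2 - 5*h) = (h - 5)*(h - 4)*(h - 2)*(h^2 + h) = h*(h - 5)*(h - 4)*(h - 2)*(h + 1)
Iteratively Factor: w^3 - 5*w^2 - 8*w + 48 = (w - 4)*(w^2 - w - 12) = (w - 4)^2*(w + 3)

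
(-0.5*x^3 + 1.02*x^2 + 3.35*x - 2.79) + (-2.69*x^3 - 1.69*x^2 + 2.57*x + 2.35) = -3.19*x^3 - 0.67*x^2 + 5.92*x - 0.44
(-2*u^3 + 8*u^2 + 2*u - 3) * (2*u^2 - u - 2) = -4*u^5 + 18*u^4 - 24*u^2 - u + 6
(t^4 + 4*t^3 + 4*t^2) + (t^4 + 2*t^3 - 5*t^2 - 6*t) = 2*t^4 + 6*t^3 - t^2 - 6*t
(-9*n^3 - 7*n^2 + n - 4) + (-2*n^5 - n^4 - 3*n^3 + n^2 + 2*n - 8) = -2*n^5 - n^4 - 12*n^3 - 6*n^2 + 3*n - 12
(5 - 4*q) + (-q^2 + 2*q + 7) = -q^2 - 2*q + 12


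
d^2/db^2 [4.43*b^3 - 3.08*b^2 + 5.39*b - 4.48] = 26.58*b - 6.16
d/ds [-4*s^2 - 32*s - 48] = -8*s - 32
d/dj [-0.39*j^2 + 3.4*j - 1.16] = 3.4 - 0.78*j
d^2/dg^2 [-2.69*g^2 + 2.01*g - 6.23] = -5.38000000000000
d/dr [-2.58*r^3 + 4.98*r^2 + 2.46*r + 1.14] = -7.74*r^2 + 9.96*r + 2.46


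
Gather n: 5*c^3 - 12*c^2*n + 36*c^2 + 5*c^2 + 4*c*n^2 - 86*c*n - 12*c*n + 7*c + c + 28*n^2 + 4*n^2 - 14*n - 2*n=5*c^3 + 41*c^2 + 8*c + n^2*(4*c + 32) + n*(-12*c^2 - 98*c - 16)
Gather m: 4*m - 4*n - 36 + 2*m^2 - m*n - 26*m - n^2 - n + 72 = 2*m^2 + m*(-n - 22) - n^2 - 5*n + 36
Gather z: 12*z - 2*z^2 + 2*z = -2*z^2 + 14*z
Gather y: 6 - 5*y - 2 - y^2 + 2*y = -y^2 - 3*y + 4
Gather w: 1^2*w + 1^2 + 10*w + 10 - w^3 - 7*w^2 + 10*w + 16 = -w^3 - 7*w^2 + 21*w + 27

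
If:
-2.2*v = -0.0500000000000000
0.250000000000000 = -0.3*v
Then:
No Solution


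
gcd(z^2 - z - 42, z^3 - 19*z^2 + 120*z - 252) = z - 7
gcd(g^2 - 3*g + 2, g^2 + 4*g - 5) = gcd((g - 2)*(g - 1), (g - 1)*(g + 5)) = g - 1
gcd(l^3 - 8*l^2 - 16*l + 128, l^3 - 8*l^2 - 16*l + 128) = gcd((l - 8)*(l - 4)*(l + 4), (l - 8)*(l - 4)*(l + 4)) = l^3 - 8*l^2 - 16*l + 128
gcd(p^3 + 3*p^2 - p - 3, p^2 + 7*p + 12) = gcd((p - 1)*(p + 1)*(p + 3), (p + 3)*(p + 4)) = p + 3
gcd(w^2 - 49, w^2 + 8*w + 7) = w + 7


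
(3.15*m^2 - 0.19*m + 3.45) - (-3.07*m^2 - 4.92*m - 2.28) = 6.22*m^2 + 4.73*m + 5.73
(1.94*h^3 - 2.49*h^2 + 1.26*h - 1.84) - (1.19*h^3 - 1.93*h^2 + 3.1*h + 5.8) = 0.75*h^3 - 0.56*h^2 - 1.84*h - 7.64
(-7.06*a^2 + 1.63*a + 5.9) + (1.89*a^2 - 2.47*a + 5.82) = -5.17*a^2 - 0.84*a + 11.72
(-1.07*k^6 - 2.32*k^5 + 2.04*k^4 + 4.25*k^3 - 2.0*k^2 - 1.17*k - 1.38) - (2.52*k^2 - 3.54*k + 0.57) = -1.07*k^6 - 2.32*k^5 + 2.04*k^4 + 4.25*k^3 - 4.52*k^2 + 2.37*k - 1.95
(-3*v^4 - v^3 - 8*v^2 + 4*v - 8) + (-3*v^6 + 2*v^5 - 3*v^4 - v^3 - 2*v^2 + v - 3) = -3*v^6 + 2*v^5 - 6*v^4 - 2*v^3 - 10*v^2 + 5*v - 11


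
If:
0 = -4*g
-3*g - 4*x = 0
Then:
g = 0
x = 0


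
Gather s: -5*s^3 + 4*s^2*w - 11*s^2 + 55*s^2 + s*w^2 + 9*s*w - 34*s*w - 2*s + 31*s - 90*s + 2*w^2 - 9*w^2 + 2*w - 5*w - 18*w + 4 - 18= -5*s^3 + s^2*(4*w + 44) + s*(w^2 - 25*w - 61) - 7*w^2 - 21*w - 14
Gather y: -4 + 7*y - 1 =7*y - 5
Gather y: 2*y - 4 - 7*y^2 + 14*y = -7*y^2 + 16*y - 4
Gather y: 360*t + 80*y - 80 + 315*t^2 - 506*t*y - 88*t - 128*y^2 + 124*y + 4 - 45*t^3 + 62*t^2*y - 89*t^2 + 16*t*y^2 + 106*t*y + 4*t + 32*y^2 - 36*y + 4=-45*t^3 + 226*t^2 + 276*t + y^2*(16*t - 96) + y*(62*t^2 - 400*t + 168) - 72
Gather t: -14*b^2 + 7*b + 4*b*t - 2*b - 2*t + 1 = -14*b^2 + 5*b + t*(4*b - 2) + 1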